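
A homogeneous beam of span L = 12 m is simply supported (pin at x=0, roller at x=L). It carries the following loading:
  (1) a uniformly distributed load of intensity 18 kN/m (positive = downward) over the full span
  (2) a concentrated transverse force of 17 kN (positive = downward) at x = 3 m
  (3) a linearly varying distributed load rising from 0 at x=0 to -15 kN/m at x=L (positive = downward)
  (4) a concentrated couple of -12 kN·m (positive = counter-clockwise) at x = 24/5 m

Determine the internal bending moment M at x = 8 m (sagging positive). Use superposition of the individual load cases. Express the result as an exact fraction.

Load 1 — uniform load w=18 kN/m over full span:
  M_1 = wx(L-x)/2 = 18·8·(12-8)/2 = 288 kN·m
Load 2 — point force P=17 kN at a=3 m (b=L-a=9):
  M_2 = Pa(L-x)/L  [x>a] = 17·3·(12-8)/12 = 17 kN·m
Load 3 — triangular load w₀=-15 kN/m (0→w₀ over full span):
  M_3 = w₀Lx/6 - w₀x³/(6L) = (-15)·12·8/6 - (-15)·8³/(6·12) = -400/3 kN·m
Load 4 — applied couple M₀=-12 kN·m at a=24/5 m (b=L-a=36/5):
  M_4 = M₀x/L - M₀  [x>a] = (-12)·8/12 - (-12) = 4 kN·m
Superposition: M = Σ M_i = 527/3 kN·m ≈ 175.666667 kN·m

M(8) = 527/3 kN·m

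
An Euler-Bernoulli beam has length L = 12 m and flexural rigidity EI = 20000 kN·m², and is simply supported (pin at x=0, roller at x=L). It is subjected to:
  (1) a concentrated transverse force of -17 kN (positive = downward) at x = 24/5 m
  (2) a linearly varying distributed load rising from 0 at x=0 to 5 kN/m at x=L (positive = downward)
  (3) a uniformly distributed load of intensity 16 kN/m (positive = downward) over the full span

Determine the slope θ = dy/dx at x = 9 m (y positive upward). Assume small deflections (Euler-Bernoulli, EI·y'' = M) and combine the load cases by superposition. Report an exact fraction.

θ(9) = 3234423/80000000 rad

Load 1 — point force P=-17 kN at a=24/5 m (b=L-a=36/5):
  θ_1 = -Pa(2L²-6Lx+3x²+a²)/(6LEI)  [x>a] = -(-17)·(24/5)·(2·12²-6·12·9+3·9²+(24/5)²)/(6·12·20000) = -13311/2500000 rad
Load 2 — triangular load w₀=5 kN/m (0→w₀ over full span):
  θ_2 = -w₀(7L⁴-30L²x²+15x⁴)/(360LEI) = -5·(7·12⁴-30·12²·9²+15·9⁴)/(360·12·20000) = 3939/640000 rad
Load 3 — uniform load w=16 kN/m over full span:
  θ_3 = -w(L³-6Lx²+4x³)/(24EI) = -16·(12³-6·12·9²+4·9³)/(24·20000) = 99/2500 rad
Superposition: θ = Σ θ_i = 3234423/80000000 rad ≈ 0.040430 rad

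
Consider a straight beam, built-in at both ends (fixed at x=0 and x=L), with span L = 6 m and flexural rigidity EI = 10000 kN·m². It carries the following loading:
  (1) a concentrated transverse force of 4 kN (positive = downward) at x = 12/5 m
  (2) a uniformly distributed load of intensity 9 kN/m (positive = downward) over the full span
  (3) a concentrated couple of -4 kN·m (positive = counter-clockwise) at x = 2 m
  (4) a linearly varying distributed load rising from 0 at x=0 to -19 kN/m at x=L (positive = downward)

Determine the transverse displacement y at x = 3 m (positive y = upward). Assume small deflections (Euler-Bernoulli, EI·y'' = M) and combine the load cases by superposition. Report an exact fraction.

Load 1 — point force P=4 kN at a=12/5 m (b=L-a=18/5):
  y_1 = -Pa²(L-x)²(3bL-(3b+a)(L-x))/(6L³EI)  [x>a] = -4·(12/5)²·(6-3)²·(3·(18/5)·6-(3·(18/5)+(12/5))·(6-3))/(6·6³·10000) = -63/156250 m
Load 2 — uniform load w=9 kN/m over full span:
  y_2 = -wx²(L-x)²/(24EI) = -9·3²·(6-3)²/(24·10000) = -243/80000 m
Load 3 — applied couple M₀=-4 kN·m at a=2 m (b=L-a=4):
  y_3 = (R_Ax³/6 - M_Ax²/2 - M₀(x-a)²/2)/EI  [x>a] with R_A=-8/9, M_A=0 = ((-8/9)·3³/6 - 0·3²/2 - (-4)·(3-2)²/2)/10000 = -1/5000 m
Load 4 — triangular load w₀=-19 kN/m (0→w₀ over full span):
  y_4 = -w₀x²(L-x)²(x+2L)/(120LEI) = -(-19)·3²·(6-3)²·(3+2·6)/(120·6·10000) = 513/160000 m
Superposition: y = Σ y_i = -8689/20000000 m ≈ -0.000434 m

y(3) = -8689/20000000 m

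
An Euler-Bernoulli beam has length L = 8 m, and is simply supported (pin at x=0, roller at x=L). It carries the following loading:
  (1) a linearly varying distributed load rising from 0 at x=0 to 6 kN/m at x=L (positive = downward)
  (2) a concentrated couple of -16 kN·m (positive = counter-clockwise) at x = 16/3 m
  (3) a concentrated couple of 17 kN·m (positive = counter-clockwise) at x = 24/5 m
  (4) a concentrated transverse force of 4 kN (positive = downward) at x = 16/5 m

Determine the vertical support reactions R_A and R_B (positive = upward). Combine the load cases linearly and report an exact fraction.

R_A = 421/40 kN, R_B = 699/40 kN

Load 1 — triangular load w₀=6 kN/m (0→w₀ over full span):
  R_A = w₀L/6 = 6·8/6 = 8 kN
  R_B = w₀L/3 = 6·8/3 = 16 kN
Load 2 — applied couple M₀=-16 kN·m at a=16/3 m (b=L-a=8/3):
  R_A = M₀/L = (-16)/8 = -2 kN
  R_B = -M₀/L = -(-16)/8 = 2 kN
Load 3 — applied couple M₀=17 kN·m at a=24/5 m (b=L-a=16/5):
  R_A = M₀/L = 17/8 kN
  R_B = -M₀/L = -17/8 kN
Load 4 — point force P=4 kN at a=16/5 m (b=L-a=24/5):
  R_A = Pb/L = 4·(24/5)/8 = 12/5 kN
  R_B = Pa/L = 4·(16/5)/8 = 8/5 kN
Superposition: R_A = 421/40 kN, R_B = 699/40 kN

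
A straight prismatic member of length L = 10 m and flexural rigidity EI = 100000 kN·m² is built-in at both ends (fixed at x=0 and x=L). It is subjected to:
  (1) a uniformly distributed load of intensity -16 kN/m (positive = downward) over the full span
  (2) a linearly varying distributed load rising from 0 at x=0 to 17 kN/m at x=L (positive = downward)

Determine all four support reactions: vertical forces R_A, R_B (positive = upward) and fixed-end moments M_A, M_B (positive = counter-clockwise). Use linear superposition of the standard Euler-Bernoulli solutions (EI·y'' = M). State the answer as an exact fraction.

Load 1 — uniform load w=-16 kN/m over full span:
  R_A = wL/2 = (-16)·10/2 = -80 kN
  M_A = wL²/12 = (-16)·10²/12 = -400/3 kN·m
  R_B = wL/2 = (-16)·10/2 = -80 kN
  M_B = -wL²/12 = -(-16)·10²/12 = 400/3 kN·m
Load 2 — triangular load w₀=17 kN/m (0→w₀ over full span):
  R_A = 3w₀L/20 = 3·17·10/20 = 51/2 kN
  M_A = w₀L²/30 = 17·10²/30 = 170/3 kN·m
  R_B = 7w₀L/20 = 7·17·10/20 = 119/2 kN
  M_B = -w₀L²/20 = -17·10²/20 = -85 kN·m
Superposition: R_A = -109/2 kN, M_A = -230/3 kN·m, R_B = -41/2 kN, M_B = 145/3 kN·m

R_A = -109/2 kN, M_A = -230/3 kN·m, R_B = -41/2 kN, M_B = 145/3 kN·m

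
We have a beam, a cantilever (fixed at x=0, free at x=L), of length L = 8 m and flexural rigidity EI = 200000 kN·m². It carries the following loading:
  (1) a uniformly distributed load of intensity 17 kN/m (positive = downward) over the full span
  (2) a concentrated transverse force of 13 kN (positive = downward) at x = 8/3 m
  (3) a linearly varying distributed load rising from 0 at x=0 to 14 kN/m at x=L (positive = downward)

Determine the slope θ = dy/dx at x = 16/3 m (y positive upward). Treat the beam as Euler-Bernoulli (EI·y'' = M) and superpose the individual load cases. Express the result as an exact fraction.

θ(16/3) = -3491/303750 rad

Load 1 — uniform load w=17 kN/m over full span:
  θ_1 = -wx(x²-3Lx+3L²)/(6EI) = -17·(16/3)·((16/3)²-3·8·(16/3)+3·8²)/(6·200000) = -1768/253125 rad
Load 2 — point force P=13 kN at a=8/3 m (b=L-a=16/3):
  θ_2 = -Pa²/(2EI)  [x>a] = -13·(8/3)²/(2·200000) = -13/56250 rad
Load 3 — triangular load w₀=14 kN/m (0→w₀ over full span):
  θ_3 = (w₀Lx²/4-w₀L²x/3-w₀x⁴/(24L))/EI = (14·8·(16/3)²/4-14·8²·(16/3)/3-14·(16/3)⁴/(24·8))/200000 = -3248/759375 rad
Superposition: θ = Σ θ_i = -3491/303750 rad ≈ -0.011493 rad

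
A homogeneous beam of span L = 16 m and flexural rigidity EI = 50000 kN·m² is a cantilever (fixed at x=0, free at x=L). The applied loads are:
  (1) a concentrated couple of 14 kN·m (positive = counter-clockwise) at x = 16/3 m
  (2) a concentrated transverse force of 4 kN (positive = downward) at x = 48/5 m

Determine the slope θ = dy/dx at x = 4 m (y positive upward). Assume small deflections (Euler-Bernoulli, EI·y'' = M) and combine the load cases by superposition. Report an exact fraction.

Load 1 — applied couple M₀=14 kN·m at a=16/3 m (b=L-a=32/3):
  θ_1 = M₀x/EI  [x≤a] = 14·4/50000 = 7/6250 rad
Load 2 — point force P=4 kN at a=48/5 m (b=L-a=32/5):
  θ_2 = -Px(2a-x)/(2EI)  [x≤a] = -4·4·(2·(48/5)-4)/(2·50000) = -38/15625 rad
Superposition: θ = Σ θ_i = -41/31250 rad ≈ -0.001312 rad

θ(4) = -41/31250 rad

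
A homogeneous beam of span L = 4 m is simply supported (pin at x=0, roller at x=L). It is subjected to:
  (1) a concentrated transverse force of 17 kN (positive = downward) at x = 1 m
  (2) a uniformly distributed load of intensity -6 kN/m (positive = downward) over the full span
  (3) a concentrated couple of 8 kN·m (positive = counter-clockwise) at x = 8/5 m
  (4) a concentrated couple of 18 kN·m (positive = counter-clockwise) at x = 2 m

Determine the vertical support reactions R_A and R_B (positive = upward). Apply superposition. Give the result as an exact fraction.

R_A = 29/4 kN, R_B = -57/4 kN

Load 1 — point force P=17 kN at a=1 m (b=L-a=3):
  R_A = Pb/L = 17·3/4 = 51/4 kN
  R_B = Pa/L = 17·1/4 = 17/4 kN
Load 2 — uniform load w=-6 kN/m over full span:
  R_A = wL/2 = (-6)·4/2 = -12 kN
  R_B = wL/2 = (-6)·4/2 = -12 kN
Load 3 — applied couple M₀=8 kN·m at a=8/5 m (b=L-a=12/5):
  R_A = M₀/L = 8/4 = 2 kN
  R_B = -M₀/L = -8/4 = -2 kN
Load 4 — applied couple M₀=18 kN·m at a=2 m (b=L-a=2):
  R_A = M₀/L = 18/4 = 9/2 kN
  R_B = -M₀/L = -18/4 = -9/2 kN
Superposition: R_A = 29/4 kN, R_B = -57/4 kN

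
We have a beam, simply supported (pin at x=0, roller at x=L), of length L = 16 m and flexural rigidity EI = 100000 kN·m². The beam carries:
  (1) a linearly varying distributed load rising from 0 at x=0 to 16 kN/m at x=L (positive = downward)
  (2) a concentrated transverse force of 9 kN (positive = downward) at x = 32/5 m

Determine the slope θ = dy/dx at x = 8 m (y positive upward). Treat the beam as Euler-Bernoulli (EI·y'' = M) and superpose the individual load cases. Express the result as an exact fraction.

Load 1 — triangular load w₀=16 kN/m (0→w₀ over full span):
  θ_1 = -w₀(7L⁴-30L²x²+15x⁴)/(360LEI) = -16·(7·16⁴-30·16²·8²+15·8⁴)/(360·16·100000) = -112/140625 rad
Load 2 — point force P=9 kN at a=32/5 m (b=L-a=48/5):
  θ_2 = -Pa(2L²-6Lx+3x²+a²)/(6LEI)  [x>a] = -9·(32/5)·(2·16²-6·16·8+3·8²+(32/5)²)/(6·16·100000) = 54/390625 rad
Superposition: θ = Σ θ_i = -2314/3515625 rad ≈ -0.000658 rad

θ(8) = -2314/3515625 rad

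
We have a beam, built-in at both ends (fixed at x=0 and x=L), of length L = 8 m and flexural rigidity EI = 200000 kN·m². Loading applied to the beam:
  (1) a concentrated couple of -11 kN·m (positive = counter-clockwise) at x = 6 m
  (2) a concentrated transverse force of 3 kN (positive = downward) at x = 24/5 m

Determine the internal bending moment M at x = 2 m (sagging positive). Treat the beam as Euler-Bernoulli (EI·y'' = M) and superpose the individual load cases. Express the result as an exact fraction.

M(2) = 607/4000 kN·m

Load 1 — applied couple M₀=-11 kN·m at a=6 m (b=L-a=2):
  M_1 = R_Ax - M_A  [x≤a] with R_A=-99/64, M_A=-55/16 = (-99/64)·2 - (-55/16) = 11/32 kN·m
Load 2 — point force P=3 kN at a=24/5 m (b=L-a=16/5):
  M_2 = Pb²(3a+b)x/L³ - Pab²/L²  [x≤a] = 3·(16/5)²·(3·(24/5)+(16/5))·2/8³ - 3·(24/5)·(16/5)²/8² = -24/125 kN·m
Superposition: M = Σ M_i = 607/4000 kN·m ≈ 0.151750 kN·m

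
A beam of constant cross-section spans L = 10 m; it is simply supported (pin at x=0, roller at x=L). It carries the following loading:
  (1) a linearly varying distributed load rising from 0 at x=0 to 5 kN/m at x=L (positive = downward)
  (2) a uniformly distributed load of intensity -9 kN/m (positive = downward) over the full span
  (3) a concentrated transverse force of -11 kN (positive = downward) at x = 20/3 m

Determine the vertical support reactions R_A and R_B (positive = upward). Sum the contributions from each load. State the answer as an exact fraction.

Load 1 — triangular load w₀=5 kN/m (0→w₀ over full span):
  R_A = w₀L/6 = 5·10/6 = 25/3 kN
  R_B = w₀L/3 = 5·10/3 = 50/3 kN
Load 2 — uniform load w=-9 kN/m over full span:
  R_A = wL/2 = (-9)·10/2 = -45 kN
  R_B = wL/2 = (-9)·10/2 = -45 kN
Load 3 — point force P=-11 kN at a=20/3 m (b=L-a=10/3):
  R_A = Pb/L = (-11)·(10/3)/10 = -11/3 kN
  R_B = Pa/L = (-11)·(20/3)/10 = -22/3 kN
Superposition: R_A = -121/3 kN, R_B = -107/3 kN

R_A = -121/3 kN, R_B = -107/3 kN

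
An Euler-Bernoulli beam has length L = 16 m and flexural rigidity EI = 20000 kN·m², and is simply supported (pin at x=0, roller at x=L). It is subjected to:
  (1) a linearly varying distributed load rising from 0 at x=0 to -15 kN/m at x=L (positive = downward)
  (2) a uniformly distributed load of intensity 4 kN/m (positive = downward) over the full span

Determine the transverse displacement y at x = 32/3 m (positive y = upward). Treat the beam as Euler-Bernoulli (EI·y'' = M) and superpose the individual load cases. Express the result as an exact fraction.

Load 1 — triangular load w₀=-15 kN/m (0→w₀ over full span):
  y_1 = -w₀x(7L⁴-10L²x²+3x⁴)/(360LEI) = -(-15)·(32/3)·(7·16⁴-10·16²·(32/3)²+3·(32/3)⁴)/(360·16·20000) = 8704/30375 m
Load 2 — uniform load w=4 kN/m over full span:
  y_2 = -wx(L³-2Lx²+x³)/(24EI) = -4·(32/3)·(16³-2·16·(32/3)²+(32/3)³)/(24·20000) = -22528/151875 m
Superposition: y = Σ y_i = 20992/151875 m ≈ 0.138219 m

y(32/3) = 20992/151875 m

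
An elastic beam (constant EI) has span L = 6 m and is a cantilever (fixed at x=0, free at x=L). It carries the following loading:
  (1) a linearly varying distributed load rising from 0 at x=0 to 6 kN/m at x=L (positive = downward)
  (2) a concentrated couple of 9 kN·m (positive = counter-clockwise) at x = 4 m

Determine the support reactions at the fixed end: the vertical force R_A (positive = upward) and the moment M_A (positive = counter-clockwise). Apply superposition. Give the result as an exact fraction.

Load 1 — triangular load w₀=6 kN/m (0→w₀ over full span):
  R_A = w₀L/2 = 6·6/2 = 18 kN
  M_A = w₀L²/3 = 6·6²/3 = 72 kN·m
Load 2 — applied couple M₀=9 kN·m at a=4 m (b=L-a=2):
  R_A = 0 kN
  M_A = -M₀ = -9 kN·m
Superposition: R_A = 18 kN, M_A = 63 kN·m

R_A = 18 kN, M_A = 63 kN·m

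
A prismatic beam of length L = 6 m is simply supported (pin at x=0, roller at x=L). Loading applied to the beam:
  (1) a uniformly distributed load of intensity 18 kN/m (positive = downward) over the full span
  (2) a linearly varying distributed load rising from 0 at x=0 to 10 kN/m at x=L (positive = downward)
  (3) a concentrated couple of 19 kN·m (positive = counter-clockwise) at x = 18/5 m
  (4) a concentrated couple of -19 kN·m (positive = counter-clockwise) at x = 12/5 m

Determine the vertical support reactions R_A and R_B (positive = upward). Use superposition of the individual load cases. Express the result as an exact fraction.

Load 1 — uniform load w=18 kN/m over full span:
  R_A = wL/2 = 18·6/2 = 54 kN
  R_B = wL/2 = 18·6/2 = 54 kN
Load 2 — triangular load w₀=10 kN/m (0→w₀ over full span):
  R_A = w₀L/6 = 10·6/6 = 10 kN
  R_B = w₀L/3 = 10·6/3 = 20 kN
Load 3 — applied couple M₀=19 kN·m at a=18/5 m (b=L-a=12/5):
  R_A = M₀/L = 19/6 kN
  R_B = -M₀/L = -19/6 kN
Load 4 — applied couple M₀=-19 kN·m at a=12/5 m (b=L-a=18/5):
  R_A = M₀/L = (-19)/6 = -19/6 kN
  R_B = -M₀/L = -(-19)/6 = 19/6 kN
Superposition: R_A = 64 kN, R_B = 74 kN

R_A = 64 kN, R_B = 74 kN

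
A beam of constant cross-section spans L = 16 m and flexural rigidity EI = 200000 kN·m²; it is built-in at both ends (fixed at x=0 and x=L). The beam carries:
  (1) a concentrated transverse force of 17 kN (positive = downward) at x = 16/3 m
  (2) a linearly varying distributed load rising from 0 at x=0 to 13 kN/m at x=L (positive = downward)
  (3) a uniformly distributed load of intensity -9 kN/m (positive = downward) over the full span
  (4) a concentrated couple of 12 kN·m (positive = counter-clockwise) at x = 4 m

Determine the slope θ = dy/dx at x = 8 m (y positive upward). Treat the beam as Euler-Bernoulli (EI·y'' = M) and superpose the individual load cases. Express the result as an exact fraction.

θ(8) = -1429/27000000 rad

Load 1 — point force P=17 kN at a=16/3 m (b=L-a=32/3):
  θ_1 = Pa²(L-x)(2bL-(3b+a)(L-x))/(2L³EI)  [x>a] = 17·(16/3)²·(16-8)·(2·(32/3)·16-(3·(32/3)+(16/3))·(16-8))/(2·16³·200000) = 17/168750 rad
Load 2 — triangular load w₀=13 kN/m (0→w₀ over full span):
  θ_2 = -w₀(2x(L-x)(L-2x)(x+2L)+x²(L-x)²)/(120LEI) = -13·(2·8·(16-8)·(16-2·8)·(8+2·16)+8²·(16-8)²)/(120·16·200000) = -13/93750 rad
Load 3 — uniform load w=-9 kN/m over full span:
  θ_3 = -wx(L-x)(L-2x)/(12EI) = -(-9)·8·(16-8)·(16-2·8)/(12·200000) = 0 rad
Load 4 — applied couple M₀=12 kN·m at a=4 m (b=L-a=12):
  θ_4 = (R_Ax²/2 - M_Ax - M₀(x-a))/EI  [x>a] with R_A=27/32, M_A=-9/4 = ((27/32)·8²/2 - (-9/4)·8 - 12·(8-4))/200000 = -3/200000 rad
Superposition: θ = Σ θ_i = -1429/27000000 rad ≈ -0.000053 rad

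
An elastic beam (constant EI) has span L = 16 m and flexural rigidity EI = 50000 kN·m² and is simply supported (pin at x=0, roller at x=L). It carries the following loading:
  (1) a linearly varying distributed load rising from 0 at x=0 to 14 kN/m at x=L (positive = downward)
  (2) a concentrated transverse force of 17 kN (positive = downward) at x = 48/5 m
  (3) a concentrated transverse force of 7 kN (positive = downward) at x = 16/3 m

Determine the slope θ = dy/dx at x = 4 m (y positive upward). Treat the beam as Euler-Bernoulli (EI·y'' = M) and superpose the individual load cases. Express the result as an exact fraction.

Load 1 — triangular load w₀=14 kN/m (0→w₀ over full span):
  θ_1 = -w₀(7L⁴-30L²x²+15x⁴)/(360LEI) = -14·(7·16⁴-30·16²·4²+15·4⁴)/(360·16·50000) = -9289/562500 rad
Load 2 — point force P=17 kN at a=48/5 m (b=L-a=32/5):
  θ_2 = -Pb(L²-b²-3x²)/(6LEI)  [x≤a] = -17·(32/5)·(16²-(32/5)²-3·4²)/(6·16·50000) = -1479/390625 rad
Load 3 — point force P=7 kN at a=16/3 m (b=L-a=32/3):
  θ_3 = -Pb(L²-b²-3x²)/(6LEI)  [x≤a] = -7·(32/3)·(16²-(32/3)²-3·4²)/(6·16·50000) = -371/253125 rad
Superposition: θ = Σ θ_i = -2754721/126562500 rad ≈ -0.021766 rad

θ(4) = -2754721/126562500 rad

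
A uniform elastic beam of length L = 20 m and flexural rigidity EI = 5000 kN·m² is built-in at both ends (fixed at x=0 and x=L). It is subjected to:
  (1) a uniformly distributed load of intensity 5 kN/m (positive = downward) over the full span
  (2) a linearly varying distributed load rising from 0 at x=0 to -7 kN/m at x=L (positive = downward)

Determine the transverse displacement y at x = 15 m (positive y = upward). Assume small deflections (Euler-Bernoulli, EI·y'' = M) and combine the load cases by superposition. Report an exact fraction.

Load 1 — uniform load w=5 kN/m over full span:
  y_1 = -wx²(L-x)²/(24EI) = -5·15²·(20-15)²/(24·5000) = -15/64 m
Load 2 — triangular load w₀=-7 kN/m (0→w₀ over full span):
  y_2 = -w₀x²(L-x)²(x+2L)/(120LEI) = -(-7)·15²·(20-15)²·(15+2·20)/(120·20·5000) = 231/1280 m
Superposition: y = Σ y_i = -69/1280 m ≈ -0.053906 m

y(15) = -69/1280 m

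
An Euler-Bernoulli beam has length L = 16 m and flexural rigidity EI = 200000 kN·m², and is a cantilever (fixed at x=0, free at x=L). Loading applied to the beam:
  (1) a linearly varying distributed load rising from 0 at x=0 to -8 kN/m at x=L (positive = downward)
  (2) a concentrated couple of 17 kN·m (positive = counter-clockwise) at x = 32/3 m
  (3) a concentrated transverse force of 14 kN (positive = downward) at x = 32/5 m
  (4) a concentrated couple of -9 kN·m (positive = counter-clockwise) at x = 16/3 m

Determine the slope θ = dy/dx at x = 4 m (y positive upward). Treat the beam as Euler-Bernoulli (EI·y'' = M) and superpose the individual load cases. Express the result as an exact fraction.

θ(4) = 157/15625 rad

Load 1 — triangular load w₀=-8 kN/m (0→w₀ over full span):
  θ_1 = (w₀Lx²/4-w₀L²x/3-w₀x⁴/(24L))/EI = ((-8)·16·4²/4-(-8)·16²·4/3-(-8)·4⁴/(24·16))/200000 = 139/12500 rad
Load 2 — applied couple M₀=17 kN·m at a=32/3 m (b=L-a=16/3):
  θ_2 = M₀x/EI  [x≤a] = 17·4/200000 = 17/50000 rad
Load 3 — point force P=14 kN at a=32/5 m (b=L-a=48/5):
  θ_3 = -Px(2a-x)/(2EI)  [x≤a] = -14·4·(2·(32/5)-4)/(2·200000) = -77/62500 rad
Load 4 — applied couple M₀=-9 kN·m at a=16/3 m (b=L-a=32/3):
  θ_4 = M₀x/EI  [x≤a] = (-9)·4/200000 = -9/50000 rad
Superposition: θ = Σ θ_i = 157/15625 rad ≈ 0.010048 rad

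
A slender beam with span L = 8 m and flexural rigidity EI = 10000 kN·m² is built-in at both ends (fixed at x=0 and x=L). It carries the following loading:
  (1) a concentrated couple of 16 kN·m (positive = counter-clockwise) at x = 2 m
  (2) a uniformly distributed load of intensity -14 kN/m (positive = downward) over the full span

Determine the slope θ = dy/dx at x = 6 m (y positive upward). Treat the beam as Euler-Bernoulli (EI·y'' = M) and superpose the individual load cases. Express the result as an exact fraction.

Load 1 — applied couple M₀=16 kN·m at a=2 m (b=L-a=6):
  θ_1 = (R_Ax²/2 - M_Ax - M₀(x-a))/EI  [x>a] with R_A=9/4, M_A=-3 = ((9/4)·6²/2 - (-3)·6 - 16·(6-2))/10000 = -11/20000 rad
Load 2 — uniform load w=-14 kN/m over full span:
  θ_2 = -wx(L-x)(L-2x)/(12EI) = -(-14)·6·(8-6)·(8-2·6)/(12·10000) = -7/1250 rad
Superposition: θ = Σ θ_i = -123/20000 rad ≈ -0.006150 rad

θ(6) = -123/20000 rad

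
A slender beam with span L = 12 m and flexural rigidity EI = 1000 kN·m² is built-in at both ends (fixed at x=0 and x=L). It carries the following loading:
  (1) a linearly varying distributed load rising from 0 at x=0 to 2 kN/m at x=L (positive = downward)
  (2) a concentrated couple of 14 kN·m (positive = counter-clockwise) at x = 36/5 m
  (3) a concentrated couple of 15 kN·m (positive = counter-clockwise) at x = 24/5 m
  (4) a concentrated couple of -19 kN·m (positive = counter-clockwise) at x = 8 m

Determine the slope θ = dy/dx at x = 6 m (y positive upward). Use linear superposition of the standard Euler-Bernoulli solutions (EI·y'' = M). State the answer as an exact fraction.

θ(6) = 129/25000 rad

Load 1 — triangular load w₀=2 kN/m (0→w₀ over full span):
  θ_1 = -w₀(2x(L-x)(L-2x)(x+2L)+x²(L-x)²)/(120LEI) = -2·(2·6·(12-6)·(12-2·6)·(6+2·12)+6²·(12-6)²)/(120·12·1000) = -9/5000 rad
Load 2 — applied couple M₀=14 kN·m at a=36/5 m (b=L-a=24/5):
  θ_2 = (R_Ax²/2 - M_Ax)/EI  [x≤a] with R_A=42/25, M_A=112/25 = ((42/25)·6²/2 - (112/25)·6)/1000 = 21/6250 rad
Load 3 — applied couple M₀=15 kN·m at a=24/5 m (b=L-a=36/5):
  θ_3 = (R_Ax²/2 - M_Ax - M₀(x-a))/EI  [x>a] with R_A=9/5, M_A=9/5 = ((9/5)·6²/2 - (9/5)·6 - 15·(6-(24/5)))/1000 = 9/2500 rad
Load 4 — applied couple M₀=-19 kN·m at a=8 m (b=L-a=4):
  θ_4 = (R_Ax²/2 - M_Ax)/EI  [x≤a] with R_A=-19/9, M_A=-19/3 = ((-19/9)·6²/2 - (-19/3)·6)/1000 = 0 rad
Superposition: θ = Σ θ_i = 129/25000 rad ≈ 0.005160 rad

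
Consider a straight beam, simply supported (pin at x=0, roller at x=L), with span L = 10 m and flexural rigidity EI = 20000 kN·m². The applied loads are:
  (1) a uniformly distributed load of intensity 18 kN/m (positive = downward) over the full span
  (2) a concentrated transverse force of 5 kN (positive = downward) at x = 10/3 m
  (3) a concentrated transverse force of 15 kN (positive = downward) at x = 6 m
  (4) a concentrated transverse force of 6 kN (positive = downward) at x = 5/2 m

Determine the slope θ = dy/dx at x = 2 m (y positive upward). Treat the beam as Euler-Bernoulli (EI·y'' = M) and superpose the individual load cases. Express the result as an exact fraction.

Load 1 — uniform load w=18 kN/m over full span:
  θ_1 = -w(L³-6Lx²+4x³)/(24EI) = -18·(10³-6·10·2²+4·2³)/(24·20000) = -297/10000 rad
Load 2 — point force P=5 kN at a=10/3 m (b=L-a=20/3):
  θ_2 = -Pb(L²-b²-3x²)/(6LEI)  [x≤a] = -5·(20/3)·(10²-(20/3)²-3·2²)/(6·10·20000) = -49/40500 rad
Load 3 — point force P=15 kN at a=6 m (b=L-a=4):
  θ_3 = -Pb(L²-b²-3x²)/(6LEI)  [x≤a] = -15·4·(10²-4²-3·2²)/(6·10·20000) = -9/2500 rad
Load 4 — point force P=6 kN at a=5/2 m (b=L-a=15/2):
  θ_4 = -Pb(L²-b²-3x²)/(6LEI)  [x≤a] = -6·(15/2)·(10²-(15/2)²-3·2²)/(6·10·20000) = -381/320000 rad
Superposition: θ = Σ θ_i = -925357/25920000 rad ≈ -0.035701 rad

θ(2) = -925357/25920000 rad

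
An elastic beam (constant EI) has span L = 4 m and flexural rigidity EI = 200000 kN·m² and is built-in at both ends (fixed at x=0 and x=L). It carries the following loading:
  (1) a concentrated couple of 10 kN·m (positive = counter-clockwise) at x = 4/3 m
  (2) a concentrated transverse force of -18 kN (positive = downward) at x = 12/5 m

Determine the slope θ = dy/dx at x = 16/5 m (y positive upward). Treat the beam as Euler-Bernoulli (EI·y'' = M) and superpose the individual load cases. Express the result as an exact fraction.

Load 1 — applied couple M₀=10 kN·m at a=4/3 m (b=L-a=8/3):
  θ_1 = (R_Ax²/2 - M_Ax - M₀(x-a))/EI  [x>a] with R_A=10/3, M_A=0 = ((10/3)·(16/5)²/2 - 0·(16/5) - 10·((16/5)-(4/3)))/200000 = -1/125000 rad
Load 2 — point force P=-18 kN at a=12/5 m (b=L-a=8/5):
  θ_2 = Pa²(L-x)(2bL-(3b+a)(L-x))/(2L³EI)  [x>a] = (-18)·(12/5)²·(4-(16/5))·(2·(8/5)·4-(3·(8/5)+(12/5))·(4-(16/5)))/(2·4³·200000) = -891/39062500 rad
Superposition: θ = Σ θ_i = -2407/78125000 rad ≈ -0.000031 rad

θ(16/5) = -2407/78125000 rad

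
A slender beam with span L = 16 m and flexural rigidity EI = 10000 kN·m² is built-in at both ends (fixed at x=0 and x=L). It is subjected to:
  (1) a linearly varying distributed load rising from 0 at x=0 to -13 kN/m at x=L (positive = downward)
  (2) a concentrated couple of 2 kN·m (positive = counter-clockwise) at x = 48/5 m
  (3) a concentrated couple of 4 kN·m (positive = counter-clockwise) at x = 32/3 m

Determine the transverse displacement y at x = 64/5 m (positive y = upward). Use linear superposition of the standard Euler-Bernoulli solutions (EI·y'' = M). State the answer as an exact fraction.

Load 1 — triangular load w₀=-13 kN/m (0→w₀ over full span):
  y_1 = -w₀x²(L-x)²(x+2L)/(120LEI) = -(-13)·(64/5)²·(16-(64/5))²·((64/5)+2·16)/(120·16·10000) = 1490944/29296875 m
Load 2 — applied couple M₀=2 kN·m at a=48/5 m (b=L-a=32/5):
  y_2 = (R_Ax³/6 - M_Ax²/2 - M₀(x-a)²/2)/EI  [x>a] with R_A=9/50, M_A=16/25 = ((9/50)·(64/5)³/6 - (16/25)·(64/5)²/2 - 2·((64/5)-(48/5))²/2)/10000 = 48/1953125 m
Load 3 — applied couple M₀=4 kN·m at a=32/3 m (b=L-a=16/3):
  y_3 = (R_Ax³/6 - M_Ax²/2 - M₀(x-a)²/2)/EI  [x>a] with R_A=1/3, M_A=4/3 = ((1/3)·(64/5)³/6 - (4/3)·(64/5)²/2 - 4·((64/5)-(32/3))²/2)/10000 = -128/703125 m
Superposition: y = Σ y_i = 4458992/87890625 m ≈ 0.050733 m

y(64/5) = 4458992/87890625 m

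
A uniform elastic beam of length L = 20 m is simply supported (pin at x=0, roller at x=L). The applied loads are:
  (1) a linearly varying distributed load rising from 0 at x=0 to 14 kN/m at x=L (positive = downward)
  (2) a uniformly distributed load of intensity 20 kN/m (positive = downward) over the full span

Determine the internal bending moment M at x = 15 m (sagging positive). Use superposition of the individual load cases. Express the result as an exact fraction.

M(15) = 4225/4 kN·m

Load 1 — triangular load w₀=14 kN/m (0→w₀ over full span):
  M_1 = w₀Lx/6 - w₀x³/(6L) = 14·20·15/6 - 14·15³/(6·20) = 1225/4 kN·m
Load 2 — uniform load w=20 kN/m over full span:
  M_2 = wx(L-x)/2 = 20·15·(20-15)/2 = 750 kN·m
Superposition: M = Σ M_i = 4225/4 kN·m ≈ 1056.250000 kN·m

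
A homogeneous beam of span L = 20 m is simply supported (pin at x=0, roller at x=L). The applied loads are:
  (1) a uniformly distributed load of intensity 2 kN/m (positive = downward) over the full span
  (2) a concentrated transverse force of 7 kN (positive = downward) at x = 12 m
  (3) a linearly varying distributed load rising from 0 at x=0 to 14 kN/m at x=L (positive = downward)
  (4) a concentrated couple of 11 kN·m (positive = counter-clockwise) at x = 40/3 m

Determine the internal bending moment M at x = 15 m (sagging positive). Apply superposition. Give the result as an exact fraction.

Load 1 — uniform load w=2 kN/m over full span:
  M_1 = wx(L-x)/2 = 2·15·(20-15)/2 = 75 kN·m
Load 2 — point force P=7 kN at a=12 m (b=L-a=8):
  M_2 = Pa(L-x)/L  [x>a] = 7·12·(20-15)/20 = 21 kN·m
Load 3 — triangular load w₀=14 kN/m (0→w₀ over full span):
  M_3 = w₀Lx/6 - w₀x³/(6L) = 14·20·15/6 - 14·15³/(6·20) = 1225/4 kN·m
Load 4 — applied couple M₀=11 kN·m at a=40/3 m (b=L-a=20/3):
  M_4 = M₀x/L - M₀  [x>a] = 11·15/20 - 11 = -11/4 kN·m
Superposition: M = Σ M_i = 799/2 kN·m ≈ 399.500000 kN·m

M(15) = 799/2 kN·m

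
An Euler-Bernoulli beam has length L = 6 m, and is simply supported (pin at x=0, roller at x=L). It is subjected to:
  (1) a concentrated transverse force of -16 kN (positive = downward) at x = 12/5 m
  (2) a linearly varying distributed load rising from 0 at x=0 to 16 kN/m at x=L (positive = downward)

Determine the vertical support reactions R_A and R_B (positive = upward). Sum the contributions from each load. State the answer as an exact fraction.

Load 1 — point force P=-16 kN at a=12/5 m (b=L-a=18/5):
  R_A = Pb/L = (-16)·(18/5)/6 = -48/5 kN
  R_B = Pa/L = (-16)·(12/5)/6 = -32/5 kN
Load 2 — triangular load w₀=16 kN/m (0→w₀ over full span):
  R_A = w₀L/6 = 16·6/6 = 16 kN
  R_B = w₀L/3 = 16·6/3 = 32 kN
Superposition: R_A = 32/5 kN, R_B = 128/5 kN

R_A = 32/5 kN, R_B = 128/5 kN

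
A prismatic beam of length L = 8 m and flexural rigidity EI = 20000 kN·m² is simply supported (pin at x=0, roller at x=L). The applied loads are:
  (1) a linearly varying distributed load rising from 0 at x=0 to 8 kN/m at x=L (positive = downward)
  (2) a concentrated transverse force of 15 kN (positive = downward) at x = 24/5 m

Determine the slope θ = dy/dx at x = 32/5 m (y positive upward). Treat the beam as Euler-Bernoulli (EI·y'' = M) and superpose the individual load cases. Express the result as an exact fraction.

Load 1 — triangular load w₀=8 kN/m (0→w₀ over full span):
  θ_1 = -w₀(7L⁴-30L²x²+15x⁴)/(360LEI) = -8·(7·8⁴-30·8²·(32/5)²+15·(32/5)⁴)/(360·8·20000) = 12112/3515625 rad
Load 2 — point force P=15 kN at a=24/5 m (b=L-a=16/5):
  θ_2 = -Pa(2L²-6Lx+3x²+a²)/(6LEI)  [x>a] = -15·(24/5)·(2·8²-6·8·(32/5)+3·(32/5)²+(24/5)²)/(6·8·20000) = 39/15625 rad
Superposition: θ = Σ θ_i = 20887/3515625 rad ≈ 0.005941 rad

θ(32/5) = 20887/3515625 rad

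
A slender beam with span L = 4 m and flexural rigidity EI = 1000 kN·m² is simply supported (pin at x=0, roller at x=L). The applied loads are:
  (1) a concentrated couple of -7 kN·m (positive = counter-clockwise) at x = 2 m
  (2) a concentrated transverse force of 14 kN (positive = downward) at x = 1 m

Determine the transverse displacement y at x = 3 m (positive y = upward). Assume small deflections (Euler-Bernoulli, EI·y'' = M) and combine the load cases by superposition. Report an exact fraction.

y(3) = -217/24000 m

Load 1 — applied couple M₀=-7 kN·m at a=2 m (b=L-a=2):
  y_1 = (M₀x³/(6L)-M₀(x-a)²/2+C₁x)/EI  [x>a] with C₁=M₀(3b²-L²)/(6L)=7/6 = ((-7)·3³/(6·4)-(-7)·(3-2)²/2+(7/6)·3)/1000 = -7/8000 m
Load 2 — point force P=14 kN at a=1 m (b=L-a=3):
  y_2 = -Pa(L-x)(2Lx-a²-x²)/(6LEI)  [x>a] = -14·1·(4-3)·(2·4·3-1²-3²)/(6·4·1000) = -49/6000 m
Superposition: y = Σ y_i = -217/24000 m ≈ -0.009042 m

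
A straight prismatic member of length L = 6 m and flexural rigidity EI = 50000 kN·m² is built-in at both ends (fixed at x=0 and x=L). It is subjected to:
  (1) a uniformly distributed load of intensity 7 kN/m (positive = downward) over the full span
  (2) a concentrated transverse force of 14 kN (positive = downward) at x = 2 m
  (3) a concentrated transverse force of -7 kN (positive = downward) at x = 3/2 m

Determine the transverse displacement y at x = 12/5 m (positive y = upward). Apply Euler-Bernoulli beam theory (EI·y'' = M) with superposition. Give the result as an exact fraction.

Load 1 — uniform load w=7 kN/m over full span:
  y_1 = -wx²(L-x)²/(24EI) = -7·(12/5)²·(6-(12/5))²/(24·50000) = -1701/3906250 m
Load 2 — point force P=14 kN at a=2 m (b=L-a=4):
  y_2 = -Pa²(L-x)²(3bL-(3b+a)(L-x))/(6L³EI)  [x>a] = -14·2²·(6-(12/5))²·(3·4·6-(3·4+2)·(6-(12/5)))/(6·6³·50000) = -189/781250 m
Load 3 — point force P=-7 kN at a=3/2 m (b=L-a=9/2):
  y_3 = -Pa²(L-x)²(3bL-(3b+a)(L-x))/(6L³EI)  [x>a] = -(-7)·(3/2)²·(6-(12/5))²·(3·(9/2)·6-(3·(9/2)+(3/2))·(6-(12/5)))/(6·6³·50000) = 1701/20000000 m
Superposition: y = Σ y_i = -296163/500000000 m ≈ -0.000592 m

y(12/5) = -296163/500000000 m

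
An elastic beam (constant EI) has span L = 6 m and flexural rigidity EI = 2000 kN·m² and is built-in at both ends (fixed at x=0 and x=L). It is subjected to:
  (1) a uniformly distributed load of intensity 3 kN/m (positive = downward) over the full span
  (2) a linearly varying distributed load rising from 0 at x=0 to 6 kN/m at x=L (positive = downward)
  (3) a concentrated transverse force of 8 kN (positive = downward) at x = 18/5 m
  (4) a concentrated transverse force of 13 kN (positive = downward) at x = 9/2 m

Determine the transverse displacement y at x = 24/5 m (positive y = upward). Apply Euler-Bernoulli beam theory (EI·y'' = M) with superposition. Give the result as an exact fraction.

Load 1 — uniform load w=3 kN/m over full span:
  y_1 = -wx²(L-x)²/(24EI) = -3·(24/5)²·(6-(24/5))²/(24·2000) = -162/78125 m
Load 2 — triangular load w₀=6 kN/m (0→w₀ over full span):
  y_2 = -w₀x²(L-x)²(x+2L)/(120LEI) = -6·(24/5)²·(6-(24/5))²·((24/5)+2·6)/(120·6·2000) = -4536/1953125 m
Load 3 — point force P=8 kN at a=18/5 m (b=L-a=12/5):
  y_3 = -Pa²(L-x)²(3bL-(3b+a)(L-x))/(6L³EI)  [x>a] = -8·(18/5)²·(6-(24/5))²·(3·(12/5)·6-(3·(12/5)+(18/5))·(6-(24/5)))/(6·6³·2000) = -3402/1953125 m
Load 4 — point force P=13 kN at a=9/2 m (b=L-a=3/2):
  y_4 = -Pa²(L-x)²(3bL-(3b+a)(L-x))/(6L³EI)  [x>a] = -13·(9/2)²·(6-(24/5))²·(3·(3/2)·6-(3·(3/2)+(9/2))·(6-(24/5)))/(6·6³·2000) = -9477/4000000 m
Superposition: y = Σ y_i = -4253553/500000000 m ≈ -0.008507 m

y(24/5) = -4253553/500000000 m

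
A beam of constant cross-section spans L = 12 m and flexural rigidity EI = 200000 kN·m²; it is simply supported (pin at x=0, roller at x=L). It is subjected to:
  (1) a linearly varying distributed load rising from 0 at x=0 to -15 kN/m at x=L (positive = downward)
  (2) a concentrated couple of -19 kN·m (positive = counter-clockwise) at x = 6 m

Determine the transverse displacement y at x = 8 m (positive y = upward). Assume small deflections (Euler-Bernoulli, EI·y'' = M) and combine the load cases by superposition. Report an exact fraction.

Load 1 — triangular load w₀=-15 kN/m (0→w₀ over full span):
  y_1 = -w₀x(7L⁴-10L²x²+3x⁴)/(360LEI) = -(-15)·8·(7·12⁴-10·12²·8²+3·8⁴)/(360·12·200000) = 17/1875 m
Load 2 — applied couple M₀=-19 kN·m at a=6 m (b=L-a=6):
  y_2 = (M₀x³/(6L)-M₀(x-a)²/2+C₁x)/EI  [x>a] with C₁=M₀(3b²-L²)/(6L)=19/2 = ((-19)·8³/(6·12)-(-19)·(8-6)²/2+(19/2)·8)/200000 = -19/180000 m
Superposition: y = Σ y_i = 1613/180000 m ≈ 0.008961 m

y(8) = 1613/180000 m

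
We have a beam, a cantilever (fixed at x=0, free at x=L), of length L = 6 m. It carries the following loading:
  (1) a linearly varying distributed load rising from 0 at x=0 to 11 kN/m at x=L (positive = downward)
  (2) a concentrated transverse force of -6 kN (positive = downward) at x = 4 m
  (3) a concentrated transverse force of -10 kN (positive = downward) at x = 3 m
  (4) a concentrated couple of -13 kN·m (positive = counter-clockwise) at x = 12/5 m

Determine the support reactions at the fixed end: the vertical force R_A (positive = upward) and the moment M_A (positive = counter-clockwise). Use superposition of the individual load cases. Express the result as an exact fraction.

Load 1 — triangular load w₀=11 kN/m (0→w₀ over full span):
  R_A = w₀L/2 = 11·6/2 = 33 kN
  M_A = w₀L²/3 = 11·6²/3 = 132 kN·m
Load 2 — point force P=-6 kN at a=4 m (b=L-a=2):
  R_A = P = (-6) = -6 kN
  M_A = Pa = (-6)·4 = -24 kN·m
Load 3 — point force P=-10 kN at a=3 m (b=L-a=3):
  R_A = P = (-10) = -10 kN
  M_A = Pa = (-10)·3 = -30 kN·m
Load 4 — applied couple M₀=-13 kN·m at a=12/5 m (b=L-a=18/5):
  R_A = 0 kN
  M_A = -M₀ = -(-13) = 13 kN·m
Superposition: R_A = 17 kN, M_A = 91 kN·m

R_A = 17 kN, M_A = 91 kN·m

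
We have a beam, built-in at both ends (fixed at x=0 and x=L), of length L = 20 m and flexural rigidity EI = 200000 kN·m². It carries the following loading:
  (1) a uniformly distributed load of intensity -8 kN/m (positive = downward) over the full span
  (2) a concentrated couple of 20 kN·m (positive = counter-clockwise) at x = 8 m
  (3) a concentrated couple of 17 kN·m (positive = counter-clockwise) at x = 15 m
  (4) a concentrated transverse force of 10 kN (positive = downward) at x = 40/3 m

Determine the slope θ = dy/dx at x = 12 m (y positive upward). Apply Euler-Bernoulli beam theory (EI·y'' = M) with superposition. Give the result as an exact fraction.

Load 1 — uniform load w=-8 kN/m over full span:
  θ_1 = -wx(L-x)(L-2x)/(12EI) = -(-8)·12·(20-12)·(20-2·12)/(12·200000) = -4/3125 rad
Load 2 — applied couple M₀=20 kN·m at a=8 m (b=L-a=12):
  θ_2 = (R_Ax²/2 - M_Ax - M₀(x-a))/EI  [x>a] with R_A=36/25, M_A=12/5 = ((36/25)·12²/2 - (12/5)·12 - 20·(12-8))/200000 = -2/78125 rad
Load 3 — applied couple M₀=17 kN·m at a=15 m (b=L-a=5):
  θ_3 = (R_Ax²/2 - M_Ax)/EI  [x≤a] with R_A=153/160, M_A=85/16 = ((153/160)·12²/2 - (85/16)·12)/200000 = 51/2000000 rad
Load 4 — point force P=10 kN at a=40/3 m (b=L-a=20/3):
  θ_4 = -Pb²x(2aL-(3a+b)x)/(2L³EI)  [x≤a] = -10·(20/3)²·12·(2·(40/3)·20-(3·(40/3)+(20/3))·12)/(2·20³·200000) = 1/22500 rad
Superposition: θ = Σ θ_i = -111209/90000000 rad ≈ -0.001236 rad

θ(12) = -111209/90000000 rad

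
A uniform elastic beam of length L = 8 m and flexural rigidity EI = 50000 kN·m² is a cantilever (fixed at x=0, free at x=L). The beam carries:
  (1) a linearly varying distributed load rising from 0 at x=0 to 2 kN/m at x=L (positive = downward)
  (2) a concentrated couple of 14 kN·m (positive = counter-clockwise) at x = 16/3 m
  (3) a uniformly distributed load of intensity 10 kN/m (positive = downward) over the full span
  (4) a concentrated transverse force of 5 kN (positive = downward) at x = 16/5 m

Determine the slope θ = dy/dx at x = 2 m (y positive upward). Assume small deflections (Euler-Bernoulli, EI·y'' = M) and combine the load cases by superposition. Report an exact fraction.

θ(2) = -3341/300000 rad

Load 1 — triangular load w₀=2 kN/m (0→w₀ over full span):
  θ_1 = (w₀Lx²/4-w₀L²x/3-w₀x⁴/(24L))/EI = (2·8·2²/4-2·8²·2/3-2·2⁴/(24·8))/50000 = -139/100000 rad
Load 2 — applied couple M₀=14 kN·m at a=16/3 m (b=L-a=8/3):
  θ_2 = M₀x/EI  [x≤a] = 14·2/50000 = 7/12500 rad
Load 3 — uniform load w=10 kN/m over full span:
  θ_3 = -wx(x²-3Lx+3L²)/(6EI) = -10·2·(2²-3·8·2+3·8²)/(6·50000) = -37/3750 rad
Load 4 — point force P=5 kN at a=16/5 m (b=L-a=24/5):
  θ_4 = -Px(2a-x)/(2EI)  [x≤a] = -5·2·(2·(16/5)-2)/(2·50000) = -11/25000 rad
Superposition: θ = Σ θ_i = -3341/300000 rad ≈ -0.011137 rad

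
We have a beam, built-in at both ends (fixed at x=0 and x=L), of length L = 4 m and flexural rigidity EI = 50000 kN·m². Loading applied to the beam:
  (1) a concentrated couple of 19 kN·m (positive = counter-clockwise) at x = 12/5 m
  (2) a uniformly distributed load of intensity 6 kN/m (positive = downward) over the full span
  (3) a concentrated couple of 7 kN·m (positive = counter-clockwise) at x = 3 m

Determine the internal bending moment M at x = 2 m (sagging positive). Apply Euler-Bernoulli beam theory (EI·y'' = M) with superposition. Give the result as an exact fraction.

M(2) = 267/20 kN·m

Load 1 — applied couple M₀=19 kN·m at a=12/5 m (b=L-a=8/5):
  M_1 = R_Ax - M_A  [x≤a] with R_A=171/25, M_A=152/25 = (171/25)·2 - (152/25) = 38/5 kN·m
Load 2 — uniform load w=6 kN/m over full span:
  M_2 = wLx/2 - wL²/12 - wx²/2 = 6·4·2/2 - 6·4²/12 - 6·2²/2 = 4 kN·m
Load 3 — applied couple M₀=7 kN·m at a=3 m (b=L-a=1):
  M_3 = R_Ax - M_A  [x≤a] with R_A=63/32, M_A=35/16 = (63/32)·2 - (35/16) = 7/4 kN·m
Superposition: M = Σ M_i = 267/20 kN·m ≈ 13.350000 kN·m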